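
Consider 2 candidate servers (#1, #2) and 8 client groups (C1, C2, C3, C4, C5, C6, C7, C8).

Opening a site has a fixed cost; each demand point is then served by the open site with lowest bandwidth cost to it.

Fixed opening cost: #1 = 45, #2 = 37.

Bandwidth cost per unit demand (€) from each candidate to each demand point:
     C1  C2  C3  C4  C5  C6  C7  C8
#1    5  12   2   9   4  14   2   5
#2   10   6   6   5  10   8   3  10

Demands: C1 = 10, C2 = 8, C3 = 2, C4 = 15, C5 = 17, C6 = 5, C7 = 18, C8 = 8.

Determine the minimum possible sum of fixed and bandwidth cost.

Open {#1, #2}: assign each demand point to its cheapest open site.
  C1→#1 10×5=50, C2→#2 8×6=48, C3→#1 2×2=4, C4→#2 15×5=75, C5→#1 17×4=68, C6→#2 5×8=40, C7→#1 18×2=36, C8→#1 8×5=40
  bandwidth cost 361, fixed 82 → total 443.
Compare {#1}: bandwidth cost 499 + fixed 45 = 544.
Compare {#2}: bandwidth cost 579 + fixed 37 = 616.

443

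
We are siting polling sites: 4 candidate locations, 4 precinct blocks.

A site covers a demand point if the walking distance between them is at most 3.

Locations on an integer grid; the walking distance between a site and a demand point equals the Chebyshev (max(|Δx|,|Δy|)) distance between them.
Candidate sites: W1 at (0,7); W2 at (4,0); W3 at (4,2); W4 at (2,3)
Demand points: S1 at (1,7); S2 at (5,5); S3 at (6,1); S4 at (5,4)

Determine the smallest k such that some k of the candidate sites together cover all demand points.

2

Coverage sets (demand points within 3 of each site):
  W1: {S1}
  W2: {S3}
  W3: {S2, S3, S4}
  W4: {S2, S4}
No single site covers all 4 demand points.
But {W1, W3} covers everything, so the minimum is 2.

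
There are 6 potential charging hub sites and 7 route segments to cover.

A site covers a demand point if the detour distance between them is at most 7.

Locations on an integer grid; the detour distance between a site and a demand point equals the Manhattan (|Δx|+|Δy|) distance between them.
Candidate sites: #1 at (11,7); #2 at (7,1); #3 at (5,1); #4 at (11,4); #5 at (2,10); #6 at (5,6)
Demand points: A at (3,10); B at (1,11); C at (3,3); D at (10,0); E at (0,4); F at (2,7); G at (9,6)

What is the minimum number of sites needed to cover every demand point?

3

Coverage sets (demand points within 7 of each site):
  #1: {G}
  #2: {C, D, G}
  #3: {C, D}
  #4: {D, G}
  #5: {A, B, F}
  #6: {A, C, E, F, G}
No 2 sites suffice: every size-2 union leaves at least one demand point uncovered.
But {#2, #5, #6} covers everything, so the minimum is 3.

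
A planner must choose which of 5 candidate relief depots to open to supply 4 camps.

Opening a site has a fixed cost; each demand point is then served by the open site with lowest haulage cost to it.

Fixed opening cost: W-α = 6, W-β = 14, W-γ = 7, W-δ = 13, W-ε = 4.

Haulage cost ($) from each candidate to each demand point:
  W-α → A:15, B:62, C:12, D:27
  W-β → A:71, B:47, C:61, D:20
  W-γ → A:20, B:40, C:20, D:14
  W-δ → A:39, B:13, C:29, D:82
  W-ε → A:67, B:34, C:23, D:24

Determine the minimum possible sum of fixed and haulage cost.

80

Open {W-α, W-γ, W-δ}: assign each demand point to its cheapest open site.
  A→W-α 15, B→W-δ 13, C→W-α 12, D→W-γ 14
  haulage cost 54, fixed 26 → total 80.
Compare {W-α, W-γ, W-δ, W-ε}: haulage cost 54 + fixed 30 = 84.
Compare {W-α, W-δ}: haulage cost 67 + fixed 19 = 86.
Compare {W-γ, W-δ}: haulage cost 67 + fixed 20 = 87.
All other subsets cost ≥ 84. Minimum total cost: 80.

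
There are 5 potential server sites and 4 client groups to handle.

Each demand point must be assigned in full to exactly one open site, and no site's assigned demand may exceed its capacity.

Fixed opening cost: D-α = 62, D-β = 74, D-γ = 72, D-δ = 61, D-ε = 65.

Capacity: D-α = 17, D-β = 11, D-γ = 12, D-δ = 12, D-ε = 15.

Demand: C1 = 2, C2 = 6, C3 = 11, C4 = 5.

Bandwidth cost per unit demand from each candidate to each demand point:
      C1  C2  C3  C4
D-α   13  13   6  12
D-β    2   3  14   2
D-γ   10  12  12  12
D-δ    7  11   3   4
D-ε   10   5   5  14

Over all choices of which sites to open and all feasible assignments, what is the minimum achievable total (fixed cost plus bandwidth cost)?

242

Open {D-β, D-ε}; cheapest assignment that respects the capacities:
  D-β (cap 11, load 11): C2, C4 — cost 6×3 + 5×2 = 28
  D-ε (cap 15, load 13): C1, C3 — cost 2×10 + 11×5 = 75
  Shipping 103, fixed 139 → total 242.
  Any other capacity-feasible assignment to {D-β, D-ε} ships for at least 103.
Compare {D-α, D-β}: its best feasible assignment gives total 256.
Compare {D-β, D-δ, D-ε}: its best feasible assignment gives total 277.
Every other set of open sites that can feasibly serve all demand totals ≥ 256 even under its best assignment. Minimum: 242.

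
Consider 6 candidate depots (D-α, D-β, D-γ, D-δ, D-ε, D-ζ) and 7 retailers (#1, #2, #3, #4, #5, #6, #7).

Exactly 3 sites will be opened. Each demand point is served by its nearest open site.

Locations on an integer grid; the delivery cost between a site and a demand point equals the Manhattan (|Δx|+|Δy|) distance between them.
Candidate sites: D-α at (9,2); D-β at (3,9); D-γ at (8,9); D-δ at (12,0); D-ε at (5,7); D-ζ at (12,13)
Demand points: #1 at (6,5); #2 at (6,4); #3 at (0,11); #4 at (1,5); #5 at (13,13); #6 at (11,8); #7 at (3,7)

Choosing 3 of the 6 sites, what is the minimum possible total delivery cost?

Open {D-β, D-ε, D-ζ}.
  #1→D-ε 3, #2→D-ε 4, #3→D-β 5, #4→D-β 6, #5→D-ζ 1, #6→D-ζ 6, #7→D-β 2  ⇒ total 27.
Compare {D-γ, D-ε, D-ζ}: total 29.
Compare {D-α, D-β, D-ζ}: total 31.
No size-3 selection does better; minimum is 27.

27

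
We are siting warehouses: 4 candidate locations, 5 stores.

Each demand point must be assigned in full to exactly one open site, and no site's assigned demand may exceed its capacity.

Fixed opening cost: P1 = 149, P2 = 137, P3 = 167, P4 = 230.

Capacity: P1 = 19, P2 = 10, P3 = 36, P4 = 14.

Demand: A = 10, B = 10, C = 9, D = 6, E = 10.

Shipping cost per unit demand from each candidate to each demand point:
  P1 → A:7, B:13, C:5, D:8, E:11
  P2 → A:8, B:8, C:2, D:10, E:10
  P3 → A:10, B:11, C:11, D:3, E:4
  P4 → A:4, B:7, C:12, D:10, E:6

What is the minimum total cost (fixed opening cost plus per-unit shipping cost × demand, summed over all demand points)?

590

Open {P2, P3}; cheapest assignment that respects the capacities:
  P2 (cap 10, load 9): C — cost 9×2 = 18
  P3 (cap 36, load 36): A, B, D, E — cost 10×10 + 10×11 + 6×3 + 10×4 = 268
  Shipping 286, fixed 304 → total 590.
  Any other capacity-feasible assignment to {P2, P3} ships for at least 286.
Compare {P1, P3}: its best feasible assignment gives total 599.
Compare {P3, P4}: its best feasible assignment gives total 704.
Every other set of open sites that can feasibly serve all demand totals ≥ 599 even under its best assignment. Minimum: 590.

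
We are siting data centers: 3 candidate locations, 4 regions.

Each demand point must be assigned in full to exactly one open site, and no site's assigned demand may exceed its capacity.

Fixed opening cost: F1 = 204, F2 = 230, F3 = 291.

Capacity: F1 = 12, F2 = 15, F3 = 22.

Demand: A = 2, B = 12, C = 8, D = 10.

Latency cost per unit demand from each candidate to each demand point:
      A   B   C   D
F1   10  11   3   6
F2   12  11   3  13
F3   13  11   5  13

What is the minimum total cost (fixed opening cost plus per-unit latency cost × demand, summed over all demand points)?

747

Open {F1, F3}; cheapest assignment that respects the capacities:
  F1 (cap 12, load 12): A, D — cost 2×10 + 10×6 = 80
  F3 (cap 22, load 20): B, C — cost 12×11 + 8×5 = 172
  Shipping 252, fixed 495 → total 747.
  Any other capacity-feasible assignment to {F1, F3} ships for at least 252.
Compare {F2, F3}: its best feasible assignment gives total 831.
Compare {F1, F2, F3}: its best feasible assignment gives total 961.
Every other set of open sites that can feasibly serve all demand totals ≥ 831 even under its best assignment. Minimum: 747.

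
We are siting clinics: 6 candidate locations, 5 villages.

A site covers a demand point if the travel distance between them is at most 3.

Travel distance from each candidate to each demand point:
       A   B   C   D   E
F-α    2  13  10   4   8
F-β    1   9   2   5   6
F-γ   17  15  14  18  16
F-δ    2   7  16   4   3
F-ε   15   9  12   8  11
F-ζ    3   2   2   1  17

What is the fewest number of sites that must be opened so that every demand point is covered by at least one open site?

2

Coverage sets (demand points within 3 of each site):
  F-α: {A}
  F-β: {A, C}
  F-γ: {}
  F-δ: {A, E}
  F-ε: {}
  F-ζ: {A, B, C, D}
No single site covers all 5 demand points.
But {F-δ, F-ζ} covers everything, so the minimum is 2.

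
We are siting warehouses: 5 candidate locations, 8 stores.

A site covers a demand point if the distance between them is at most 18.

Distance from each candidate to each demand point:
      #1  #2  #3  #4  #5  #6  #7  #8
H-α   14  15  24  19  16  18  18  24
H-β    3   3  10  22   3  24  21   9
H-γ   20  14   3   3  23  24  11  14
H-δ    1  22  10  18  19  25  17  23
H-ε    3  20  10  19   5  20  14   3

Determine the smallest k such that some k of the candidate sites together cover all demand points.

Coverage sets (demand points within 18 of each site):
  H-α: {#1, #2, #5, #6, #7}
  H-β: {#1, #2, #3, #5, #8}
  H-γ: {#2, #3, #4, #7, #8}
  H-δ: {#1, #3, #4, #7}
  H-ε: {#1, #3, #5, #7, #8}
No single site covers all 8 demand points.
But {H-α, H-γ} covers everything, so the minimum is 2.

2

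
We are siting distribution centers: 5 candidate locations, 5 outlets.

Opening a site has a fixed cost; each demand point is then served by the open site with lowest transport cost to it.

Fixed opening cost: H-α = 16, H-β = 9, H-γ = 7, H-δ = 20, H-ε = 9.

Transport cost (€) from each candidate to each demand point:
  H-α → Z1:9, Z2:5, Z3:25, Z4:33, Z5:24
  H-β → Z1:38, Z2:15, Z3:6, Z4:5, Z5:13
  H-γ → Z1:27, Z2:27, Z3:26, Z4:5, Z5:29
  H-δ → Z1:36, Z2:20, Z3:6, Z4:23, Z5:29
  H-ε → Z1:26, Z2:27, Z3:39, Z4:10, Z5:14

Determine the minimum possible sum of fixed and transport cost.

63

Open {H-α, H-β}: assign each demand point to its cheapest open site.
  Z1→H-α 9, Z2→H-α 5, Z3→H-β 6, Z4→H-β 5, Z5→H-β 13
  transport cost 38, fixed 25 → total 63.
Compare {H-α, H-β, H-γ}: transport cost 38 + fixed 32 = 70.
Compare {H-α, H-β, H-ε}: transport cost 38 + fixed 34 = 72.
Compare {H-α, H-β, H-γ, H-ε}: transport cost 38 + fixed 41 = 79.
All other subsets cost ≥ 70. Minimum total cost: 63.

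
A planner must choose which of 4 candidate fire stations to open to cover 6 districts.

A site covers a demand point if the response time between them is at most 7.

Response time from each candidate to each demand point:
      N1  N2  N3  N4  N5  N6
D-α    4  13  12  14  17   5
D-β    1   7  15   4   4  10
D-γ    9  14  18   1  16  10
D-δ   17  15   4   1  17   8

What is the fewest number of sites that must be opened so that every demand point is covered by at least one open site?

3

Coverage sets (demand points within 7 of each site):
  D-α: {N1, N6}
  D-β: {N1, N2, N4, N5}
  D-γ: {N4}
  D-δ: {N3, N4}
No 2 sites suffice: every size-2 union leaves at least one demand point uncovered.
But {D-α, D-β, D-δ} covers everything, so the minimum is 3.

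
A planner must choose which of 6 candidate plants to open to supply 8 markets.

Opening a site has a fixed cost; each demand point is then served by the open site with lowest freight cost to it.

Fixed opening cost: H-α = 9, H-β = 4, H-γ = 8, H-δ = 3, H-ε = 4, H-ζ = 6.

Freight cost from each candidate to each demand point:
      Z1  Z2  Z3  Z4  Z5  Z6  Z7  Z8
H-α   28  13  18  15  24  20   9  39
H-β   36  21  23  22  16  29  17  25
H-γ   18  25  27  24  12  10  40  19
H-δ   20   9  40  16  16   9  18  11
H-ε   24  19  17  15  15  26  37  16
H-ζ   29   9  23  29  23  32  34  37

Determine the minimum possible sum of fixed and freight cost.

Open {H-α, H-δ}: assign each demand point to its cheapest open site.
  Z1→H-δ 20, Z2→H-δ 9, Z3→H-α 18, Z4→H-α 15, Z5→H-δ 16, Z6→H-δ 9, Z7→H-α 9, Z8→H-δ 11
  freight cost 107, fixed 12 → total 119.
Compare {H-δ, H-ε}: freight cost 114 + fixed 7 = 121.
Compare {H-α, H-γ, H-δ}: freight cost 101 + fixed 20 = 121.
Compare {H-α, H-δ, H-ε}: freight cost 105 + fixed 16 = 121.
All other subsets cost ≥ 121. Minimum total cost: 119.

119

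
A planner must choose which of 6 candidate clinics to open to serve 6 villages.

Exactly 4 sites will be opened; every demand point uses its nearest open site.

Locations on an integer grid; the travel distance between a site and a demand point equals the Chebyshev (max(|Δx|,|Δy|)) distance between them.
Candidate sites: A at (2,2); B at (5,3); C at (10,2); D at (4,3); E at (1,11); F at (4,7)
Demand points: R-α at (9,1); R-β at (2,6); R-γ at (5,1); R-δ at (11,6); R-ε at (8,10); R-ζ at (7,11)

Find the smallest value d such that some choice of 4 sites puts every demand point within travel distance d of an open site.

4

Open {A, B, C, F}.
  Farthest demand point is R-δ at travel distance 4 (to C); all others are ≤ 4.
With {A, C, D, F} the worst case is 4.
With {A, C, E, F} the worst case is 4.
No size-4 selection achieves below 4.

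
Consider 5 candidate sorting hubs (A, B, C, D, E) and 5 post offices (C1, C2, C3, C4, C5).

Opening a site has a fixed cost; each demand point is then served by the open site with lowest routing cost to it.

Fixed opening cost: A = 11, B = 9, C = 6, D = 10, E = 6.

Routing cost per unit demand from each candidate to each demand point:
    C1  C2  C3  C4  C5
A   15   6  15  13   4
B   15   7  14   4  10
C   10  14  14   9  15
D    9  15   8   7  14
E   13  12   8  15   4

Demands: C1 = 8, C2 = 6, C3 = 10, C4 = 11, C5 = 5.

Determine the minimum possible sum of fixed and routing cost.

282

Open {A, B, D}: assign each demand point to its cheapest open site.
  C1→D 8×9=72, C2→A 6×6=36, C3→D 10×8=80, C4→B 11×4=44, C5→A 5×4=20
  routing cost 252, fixed 30 → total 282.
Compare {B, D, E}: routing cost 258 + fixed 25 = 283.
Compare {B, C, E}: routing cost 266 + fixed 21 = 287.
Compare {A, B, C, D}: routing cost 252 + fixed 36 = 288.
All other subsets cost ≥ 283. Minimum total cost: 282.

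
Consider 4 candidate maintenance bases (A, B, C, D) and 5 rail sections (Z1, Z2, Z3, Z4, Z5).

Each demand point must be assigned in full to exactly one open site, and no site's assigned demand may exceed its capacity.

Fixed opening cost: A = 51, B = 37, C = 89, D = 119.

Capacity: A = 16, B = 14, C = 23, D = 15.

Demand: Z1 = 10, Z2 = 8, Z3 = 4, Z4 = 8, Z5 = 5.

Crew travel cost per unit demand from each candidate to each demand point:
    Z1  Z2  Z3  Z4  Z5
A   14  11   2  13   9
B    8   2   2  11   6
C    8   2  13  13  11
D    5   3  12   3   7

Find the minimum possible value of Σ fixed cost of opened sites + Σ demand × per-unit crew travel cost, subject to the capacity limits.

Open {B, C}; cheapest assignment that respects the capacities:
  B (cap 14, load 12): Z3, Z4 — cost 4×2 + 8×11 = 96
  C (cap 23, load 23): Z1, Z2, Z5 — cost 10×8 + 8×2 + 5×11 = 151
  Shipping 247, fixed 126 → total 373.
  Any other capacity-feasible assignment to {B, C} ships for at least 247.
Compare {A, B, C}: its best feasible assignment gives total 399.
Compare {A, C}: its best feasible assignment gives total 403.
Every other set of open sites that can feasibly serve all demand totals ≥ 399 even under its best assignment. Minimum: 373.

373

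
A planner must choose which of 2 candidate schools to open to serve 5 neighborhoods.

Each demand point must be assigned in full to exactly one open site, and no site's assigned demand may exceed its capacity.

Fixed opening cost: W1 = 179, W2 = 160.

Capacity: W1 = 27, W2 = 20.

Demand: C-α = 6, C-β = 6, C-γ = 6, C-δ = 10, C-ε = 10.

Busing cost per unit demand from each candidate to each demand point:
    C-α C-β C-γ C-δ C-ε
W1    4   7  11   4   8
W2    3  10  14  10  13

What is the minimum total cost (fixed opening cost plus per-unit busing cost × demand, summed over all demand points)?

603

Open {W1, W2}; cheapest assignment that respects the capacities:
  W1 (cap 27, load 26): C-β, C-δ, C-ε — cost 6×7 + 10×4 + 10×8 = 162
  W2 (cap 20, load 12): C-α, C-γ — cost 6×3 + 6×14 = 102
  Shipping 264, fixed 339 → total 603.
  Any other capacity-feasible assignment to {W1, W2} ships for at least 264.
Total demand is 38 and no other set of sites has combined capacity ≥ 38, so {W1, W2} is the only feasible choice of open sites. Minimum: 603.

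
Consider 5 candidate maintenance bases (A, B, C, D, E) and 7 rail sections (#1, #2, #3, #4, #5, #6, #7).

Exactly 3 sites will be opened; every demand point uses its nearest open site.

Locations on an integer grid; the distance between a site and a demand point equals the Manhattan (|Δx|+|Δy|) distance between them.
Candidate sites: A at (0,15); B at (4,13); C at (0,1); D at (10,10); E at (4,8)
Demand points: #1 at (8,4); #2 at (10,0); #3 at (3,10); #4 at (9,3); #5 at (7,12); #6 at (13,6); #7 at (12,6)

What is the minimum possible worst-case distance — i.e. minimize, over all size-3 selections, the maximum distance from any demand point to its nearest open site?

10

Open {A, B, D}.
  Farthest demand point is #2 at distance 10 (to D); all others are ≤ 10.
With {A, C, D} the worst case is 10.
With {A, D, E} the worst case is 10.
No size-3 selection achieves below 10.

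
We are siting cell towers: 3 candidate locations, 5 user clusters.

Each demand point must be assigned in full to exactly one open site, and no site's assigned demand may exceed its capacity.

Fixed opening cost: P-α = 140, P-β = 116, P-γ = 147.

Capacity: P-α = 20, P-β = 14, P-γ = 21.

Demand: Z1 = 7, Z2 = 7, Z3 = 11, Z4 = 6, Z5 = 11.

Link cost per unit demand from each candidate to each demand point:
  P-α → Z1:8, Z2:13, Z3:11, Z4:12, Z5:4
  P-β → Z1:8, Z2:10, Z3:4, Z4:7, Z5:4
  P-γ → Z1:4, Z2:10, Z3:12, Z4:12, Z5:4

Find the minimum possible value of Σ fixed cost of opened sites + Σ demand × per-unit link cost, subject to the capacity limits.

Open {P-α, P-β, P-γ}; cheapest assignment that respects the capacities:
  P-α (cap 20, load 17): Z4, Z5 — cost 6×12 + 11×4 = 116
  P-β (cap 14, load 11): Z3 — cost 11×4 = 44
  P-γ (cap 21, load 14): Z1, Z2 — cost 7×4 + 7×10 = 98
  Shipping 258, fixed 403 → total 661.
  Any other capacity-feasible assignment to {P-α, P-β, P-γ} ships for at least 258.
Total demand is 42 and no other set of sites has combined capacity ≥ 42, so {P-α, P-β, P-γ} is the only feasible choice of open sites. Minimum: 661.

661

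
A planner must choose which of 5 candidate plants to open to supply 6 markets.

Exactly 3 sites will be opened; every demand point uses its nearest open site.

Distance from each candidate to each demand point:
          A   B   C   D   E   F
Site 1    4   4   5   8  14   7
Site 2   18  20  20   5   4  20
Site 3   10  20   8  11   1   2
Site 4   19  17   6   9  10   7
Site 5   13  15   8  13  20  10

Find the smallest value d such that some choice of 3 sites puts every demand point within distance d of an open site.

5

Open {Site 1, Site 2, Site 3}.
  Farthest demand point is C at distance 5 (to Site 1); all others are ≤ 5.
With {Site 1, Site 2, Site 4} the worst case is 7.
With {Site 1, Site 2, Site 5} the worst case is 7.
No size-3 selection achieves below 5.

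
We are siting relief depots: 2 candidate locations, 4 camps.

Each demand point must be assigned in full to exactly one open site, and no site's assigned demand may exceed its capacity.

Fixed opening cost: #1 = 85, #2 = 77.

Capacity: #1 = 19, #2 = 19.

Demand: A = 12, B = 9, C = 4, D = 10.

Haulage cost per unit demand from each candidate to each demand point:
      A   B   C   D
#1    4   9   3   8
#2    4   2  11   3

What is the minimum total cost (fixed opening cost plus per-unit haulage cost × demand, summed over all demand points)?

Open {#1, #2}; cheapest assignment that respects the capacities:
  #1 (cap 19, load 16): A, C — cost 12×4 + 4×3 = 60
  #2 (cap 19, load 19): B, D — cost 9×2 + 10×3 = 48
  Shipping 108, fixed 162 → total 270.
  Any other capacity-feasible assignment to {#1, #2} ships for at least 108.
Total demand is 35 and no other set of sites has combined capacity ≥ 35, so {#1, #2} is the only feasible choice of open sites. Minimum: 270.

270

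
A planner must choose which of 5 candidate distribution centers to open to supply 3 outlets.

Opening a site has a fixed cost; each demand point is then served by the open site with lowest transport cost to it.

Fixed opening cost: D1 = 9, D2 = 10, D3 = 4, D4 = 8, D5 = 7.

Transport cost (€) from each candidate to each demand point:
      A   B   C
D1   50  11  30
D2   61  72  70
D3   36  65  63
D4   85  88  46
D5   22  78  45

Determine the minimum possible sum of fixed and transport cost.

Open {D1, D5}: assign each demand point to its cheapest open site.
  A→D5 22, B→D1 11, C→D1 30
  transport cost 63, fixed 16 → total 79.
Compare {D1, D3, D5}: transport cost 63 + fixed 20 = 83.
Compare {D1, D4, D5}: transport cost 63 + fixed 24 = 87.
Compare {D1, D2, D5}: transport cost 63 + fixed 26 = 89.
All other subsets cost ≥ 83. Minimum total cost: 79.

79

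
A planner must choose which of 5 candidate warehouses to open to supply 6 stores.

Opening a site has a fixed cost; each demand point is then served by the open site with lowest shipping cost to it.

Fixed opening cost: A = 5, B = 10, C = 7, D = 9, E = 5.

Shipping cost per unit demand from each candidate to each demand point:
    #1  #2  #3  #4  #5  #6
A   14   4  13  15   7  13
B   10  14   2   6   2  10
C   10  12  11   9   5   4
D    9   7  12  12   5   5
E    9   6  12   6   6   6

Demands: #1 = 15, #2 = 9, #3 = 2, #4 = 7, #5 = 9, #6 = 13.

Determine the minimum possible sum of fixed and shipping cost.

314

Open {A, B, C, E}: assign each demand point to its cheapest open site.
  #1→E 15×9=135, #2→A 9×4=36, #3→B 2×2=4, #4→B 7×6=42, #5→B 9×2=18, #6→C 13×4=52
  shipping cost 287, fixed 27 → total 314.
Compare {A, B, C, D}: shipping cost 287 + fixed 31 = 318.
Compare {A, B, C, D, E}: shipping cost 287 + fixed 36 = 323.
Compare {A, B, C}: shipping cost 302 + fixed 22 = 324.
All other subsets cost ≥ 318. Minimum total cost: 314.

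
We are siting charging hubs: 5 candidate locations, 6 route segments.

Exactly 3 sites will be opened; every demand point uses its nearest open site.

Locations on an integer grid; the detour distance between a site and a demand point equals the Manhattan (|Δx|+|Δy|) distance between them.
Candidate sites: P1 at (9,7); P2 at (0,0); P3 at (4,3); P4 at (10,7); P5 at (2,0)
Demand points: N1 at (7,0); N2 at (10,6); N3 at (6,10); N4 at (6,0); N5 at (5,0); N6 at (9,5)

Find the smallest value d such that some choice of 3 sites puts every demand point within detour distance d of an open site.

Open {P1, P2, P3}.
  Farthest demand point is N1 at detour distance 6 (to P3); all others are ≤ 6.
With {P1, P2, P5} the worst case is 6.
With {P1, P3, P4} the worst case is 6.
No size-3 selection achieves below 6.

6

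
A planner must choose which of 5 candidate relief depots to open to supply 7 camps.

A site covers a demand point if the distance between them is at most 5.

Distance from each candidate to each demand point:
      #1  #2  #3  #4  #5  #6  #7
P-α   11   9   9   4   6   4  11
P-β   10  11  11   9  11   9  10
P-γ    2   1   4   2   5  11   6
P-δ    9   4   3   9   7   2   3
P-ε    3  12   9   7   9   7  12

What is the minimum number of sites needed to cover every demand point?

2

Coverage sets (demand points within 5 of each site):
  P-α: {#4, #6}
  P-β: {}
  P-γ: {#1, #2, #3, #4, #5}
  P-δ: {#2, #3, #6, #7}
  P-ε: {#1}
No single site covers all 7 demand points.
But {P-γ, P-δ} covers everything, so the minimum is 2.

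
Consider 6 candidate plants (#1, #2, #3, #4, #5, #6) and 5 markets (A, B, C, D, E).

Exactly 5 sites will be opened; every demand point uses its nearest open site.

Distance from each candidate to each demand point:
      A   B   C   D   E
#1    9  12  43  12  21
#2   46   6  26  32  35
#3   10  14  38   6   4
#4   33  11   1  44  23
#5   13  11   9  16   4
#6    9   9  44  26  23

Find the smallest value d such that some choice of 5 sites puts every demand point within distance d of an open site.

Open {#1, #2, #3, #4, #5}.
  Farthest demand point is A at distance 9 (to #1); all others are ≤ 9.
With {#1, #2, #3, #4, #6} the worst case is 9.
With {#1, #2, #3, #5, #6} the worst case is 9.
No size-5 selection achieves below 9.

9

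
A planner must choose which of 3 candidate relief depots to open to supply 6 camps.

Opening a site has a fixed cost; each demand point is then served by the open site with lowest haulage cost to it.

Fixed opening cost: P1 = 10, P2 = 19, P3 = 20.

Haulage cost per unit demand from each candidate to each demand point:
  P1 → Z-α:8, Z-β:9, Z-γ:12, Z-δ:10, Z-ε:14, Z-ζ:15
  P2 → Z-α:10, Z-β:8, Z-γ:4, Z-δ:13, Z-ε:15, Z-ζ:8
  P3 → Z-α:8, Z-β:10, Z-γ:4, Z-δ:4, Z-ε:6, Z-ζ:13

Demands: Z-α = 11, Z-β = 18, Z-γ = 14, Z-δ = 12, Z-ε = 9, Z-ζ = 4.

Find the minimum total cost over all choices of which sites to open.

461

Open {P2, P3}: assign each demand point to its cheapest open site.
  Z-α→P3 11×8=88, Z-β→P2 18×8=144, Z-γ→P2 14×4=56, Z-δ→P3 12×4=48, Z-ε→P3 9×6=54, Z-ζ→P2 4×8=32
  haulage cost 422, fixed 39 → total 461.
Compare {P1, P2, P3}: haulage cost 422 + fixed 49 = 471.
Compare {P1, P3}: haulage cost 460 + fixed 30 = 490.
Compare {P3}: haulage cost 478 + fixed 20 = 498.
All other subsets cost ≥ 471. Minimum total cost: 461.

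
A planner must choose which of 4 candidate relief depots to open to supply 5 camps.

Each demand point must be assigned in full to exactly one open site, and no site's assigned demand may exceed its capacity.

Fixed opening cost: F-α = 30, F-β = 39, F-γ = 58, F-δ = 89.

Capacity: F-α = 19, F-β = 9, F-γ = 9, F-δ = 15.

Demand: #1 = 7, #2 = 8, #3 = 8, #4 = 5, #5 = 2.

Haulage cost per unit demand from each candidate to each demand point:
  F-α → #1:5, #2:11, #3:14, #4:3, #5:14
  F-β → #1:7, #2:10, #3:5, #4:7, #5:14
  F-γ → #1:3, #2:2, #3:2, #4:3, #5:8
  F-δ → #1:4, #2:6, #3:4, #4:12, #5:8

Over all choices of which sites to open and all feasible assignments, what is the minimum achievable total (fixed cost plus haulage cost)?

Open {F-α, F-β, F-γ}; cheapest assignment that respects the capacities:
  F-α (cap 19, load 14): #1, #4, #5 — cost 7×5 + 5×3 + 2×14 = 78
  F-β (cap 9, load 8): #3 — cost 8×5 = 40
  F-γ (cap 9, load 8): #2 — cost 8×2 = 16
  Shipping 134, fixed 127 → total 261.
  Any other capacity-feasible assignment to {F-α, F-β, F-γ} ships for at least 134.
Compare {F-α, F-γ, F-δ}: its best feasible assignment gives total 291.
Compare {F-α, F-δ}: its best feasible assignment gives total 310.
Every other set of open sites that can feasibly serve all demand totals ≥ 291 even under its best assignment. Minimum: 261.

261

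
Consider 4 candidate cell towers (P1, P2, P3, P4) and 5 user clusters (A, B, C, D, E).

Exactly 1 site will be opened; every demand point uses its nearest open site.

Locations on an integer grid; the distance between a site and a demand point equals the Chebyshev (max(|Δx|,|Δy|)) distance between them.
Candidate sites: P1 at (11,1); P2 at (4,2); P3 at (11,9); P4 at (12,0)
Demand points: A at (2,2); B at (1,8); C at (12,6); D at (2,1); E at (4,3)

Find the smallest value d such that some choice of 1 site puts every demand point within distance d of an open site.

Open {P2}.
  Farthest demand point is C at distance 8 (to P2); all others are ≤ 8.
With {P1} the worst case is 10.
With {P3} the worst case is 10.
No size-1 selection achieves below 8.

8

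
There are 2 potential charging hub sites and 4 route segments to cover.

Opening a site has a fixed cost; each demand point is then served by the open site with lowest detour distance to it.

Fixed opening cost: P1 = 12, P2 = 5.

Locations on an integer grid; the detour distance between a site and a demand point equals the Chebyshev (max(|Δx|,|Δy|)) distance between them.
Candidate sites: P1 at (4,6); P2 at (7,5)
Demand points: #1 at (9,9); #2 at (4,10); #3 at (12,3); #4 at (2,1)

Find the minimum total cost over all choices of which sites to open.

Open {P2}: assign each demand point to its cheapest open site.
  #1→P2 4, #2→P2 5, #3→P2 5, #4→P2 5
  detour distance 19, fixed 5 → total 24.
Compare {P1}: detour distance 22 + fixed 12 = 34.
Compare {P1, P2}: detour distance 18 + fixed 17 = 35.

24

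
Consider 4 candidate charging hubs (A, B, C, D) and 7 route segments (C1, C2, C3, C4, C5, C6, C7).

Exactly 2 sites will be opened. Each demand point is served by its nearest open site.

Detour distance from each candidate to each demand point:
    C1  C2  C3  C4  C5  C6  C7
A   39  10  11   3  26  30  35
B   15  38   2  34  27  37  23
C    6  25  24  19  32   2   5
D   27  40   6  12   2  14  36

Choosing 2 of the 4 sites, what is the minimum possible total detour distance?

58

Open {C, D}.
  C1→C 6, C2→C 25, C3→D 6, C4→D 12, C5→D 2, C6→C 2, C7→C 5  ⇒ total 58.
Compare {A, C}: total 63.
Compare {B, C}: total 86.
No size-2 selection does better; minimum is 58.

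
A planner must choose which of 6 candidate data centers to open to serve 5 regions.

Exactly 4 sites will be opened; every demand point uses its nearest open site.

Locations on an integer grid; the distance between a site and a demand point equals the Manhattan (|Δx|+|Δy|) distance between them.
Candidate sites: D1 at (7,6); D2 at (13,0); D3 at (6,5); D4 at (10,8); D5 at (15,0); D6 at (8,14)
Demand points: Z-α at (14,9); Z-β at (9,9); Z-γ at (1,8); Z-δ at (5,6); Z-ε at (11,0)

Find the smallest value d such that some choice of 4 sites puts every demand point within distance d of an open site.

Open {D1, D2, D3, D4}.
  Farthest demand point is Z-γ at distance 8 (to D1); all others are ≤ 8.
With {D1, D2, D4, D5} the worst case is 8.
With {D1, D2, D4, D6} the worst case is 8.
No size-4 selection achieves below 8.

8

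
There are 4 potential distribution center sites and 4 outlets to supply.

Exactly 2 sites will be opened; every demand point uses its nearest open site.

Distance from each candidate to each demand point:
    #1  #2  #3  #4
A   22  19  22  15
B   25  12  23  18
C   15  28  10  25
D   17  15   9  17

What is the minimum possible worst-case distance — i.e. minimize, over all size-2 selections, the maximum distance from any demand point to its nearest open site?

Open {A, D}.
  Farthest demand point is #1 at distance 17 (to D); all others are ≤ 17.
With {B, D} the worst case is 17.
With {C, D} the worst case is 17.
No size-2 selection achieves below 17.

17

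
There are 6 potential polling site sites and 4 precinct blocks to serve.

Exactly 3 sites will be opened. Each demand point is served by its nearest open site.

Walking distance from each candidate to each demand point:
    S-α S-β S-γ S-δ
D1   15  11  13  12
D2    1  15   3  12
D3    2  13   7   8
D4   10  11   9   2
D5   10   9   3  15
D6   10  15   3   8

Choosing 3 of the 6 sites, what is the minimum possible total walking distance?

Open {D2, D4, D5}.
  S-α→D2 1, S-β→D5 9, S-γ→D2 3, S-δ→D4 2  ⇒ total 15.
Compare {D3, D4, D5}: total 16.
Compare {D1, D2, D4}: total 17.
No size-3 selection does better; minimum is 15.

15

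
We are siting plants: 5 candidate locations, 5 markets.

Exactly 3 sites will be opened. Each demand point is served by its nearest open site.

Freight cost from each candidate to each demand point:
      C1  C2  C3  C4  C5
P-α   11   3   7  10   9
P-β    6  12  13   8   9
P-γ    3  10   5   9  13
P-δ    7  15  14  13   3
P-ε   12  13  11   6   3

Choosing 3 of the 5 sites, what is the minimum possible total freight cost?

Open {P-α, P-γ, P-ε}.
  C1→P-γ 3, C2→P-α 3, C3→P-γ 5, C4→P-ε 6, C5→P-ε 3  ⇒ total 20.
Compare {P-α, P-γ, P-δ}: total 23.
Compare {P-α, P-β, P-ε}: total 25.
No size-3 selection does better; minimum is 20.

20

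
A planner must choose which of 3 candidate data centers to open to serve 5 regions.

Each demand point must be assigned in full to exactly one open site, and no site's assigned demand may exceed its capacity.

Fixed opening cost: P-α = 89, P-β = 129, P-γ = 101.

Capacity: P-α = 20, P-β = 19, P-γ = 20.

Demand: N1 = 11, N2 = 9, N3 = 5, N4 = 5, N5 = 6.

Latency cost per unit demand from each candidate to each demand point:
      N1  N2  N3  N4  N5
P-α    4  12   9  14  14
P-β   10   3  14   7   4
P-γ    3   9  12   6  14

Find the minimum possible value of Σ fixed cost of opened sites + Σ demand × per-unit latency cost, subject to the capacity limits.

473

Open {P-β, P-γ}; cheapest assignment that respects the capacities:
  P-β (cap 19, load 16): N3, N4, N5 — cost 5×14 + 5×7 + 6×4 = 129
  P-γ (cap 20, load 20): N1, N2 — cost 11×3 + 9×9 = 114
  Shipping 243, fixed 230 → total 473.
  Any other capacity-feasible assignment to {P-β, P-γ} ships for at least 243.
Compare {P-α, P-γ}: its best feasible assignment gives total 474.
Compare {P-α, P-β}: its best feasible assignment gives total 478.
Every other set of open sites that can feasibly serve all demand totals ≥ 474 even under its best assignment. Minimum: 473.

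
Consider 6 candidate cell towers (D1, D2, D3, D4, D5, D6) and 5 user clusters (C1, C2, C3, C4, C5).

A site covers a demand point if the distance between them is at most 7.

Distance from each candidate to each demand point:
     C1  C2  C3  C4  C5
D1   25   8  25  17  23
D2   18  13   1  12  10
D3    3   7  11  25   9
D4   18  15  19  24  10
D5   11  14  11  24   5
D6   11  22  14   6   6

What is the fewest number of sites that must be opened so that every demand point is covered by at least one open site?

3

Coverage sets (demand points within 7 of each site):
  D1: {}
  D2: {C3}
  D3: {C1, C2}
  D4: {}
  D5: {C5}
  D6: {C4, C5}
No 2 sites suffice: every size-2 union leaves at least one demand point uncovered.
But {D2, D3, D6} covers everything, so the minimum is 3.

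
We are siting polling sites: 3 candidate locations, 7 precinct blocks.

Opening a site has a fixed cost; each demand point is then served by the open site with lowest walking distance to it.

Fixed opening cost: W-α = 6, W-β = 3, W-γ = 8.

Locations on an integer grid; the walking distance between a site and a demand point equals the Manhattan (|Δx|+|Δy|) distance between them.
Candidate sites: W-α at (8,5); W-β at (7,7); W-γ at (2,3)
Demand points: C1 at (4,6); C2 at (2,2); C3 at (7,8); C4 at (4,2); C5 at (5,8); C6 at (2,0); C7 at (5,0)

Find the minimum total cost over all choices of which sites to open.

32

Open {W-β, W-γ}: assign each demand point to its cheapest open site.
  C1→W-β 4, C2→W-γ 1, C3→W-β 1, C4→W-γ 3, C5→W-β 3, C6→W-γ 3, C7→W-γ 6
  walking distance 21, fixed 11 → total 32.
Compare {W-α, W-β, W-γ}: walking distance 21 + fixed 17 = 38.
Compare {W-α, W-γ}: walking distance 28 + fixed 14 = 42.
Compare {W-γ}: walking distance 36 + fixed 8 = 44.
All other subsets cost ≥ 38. Minimum total cost: 32.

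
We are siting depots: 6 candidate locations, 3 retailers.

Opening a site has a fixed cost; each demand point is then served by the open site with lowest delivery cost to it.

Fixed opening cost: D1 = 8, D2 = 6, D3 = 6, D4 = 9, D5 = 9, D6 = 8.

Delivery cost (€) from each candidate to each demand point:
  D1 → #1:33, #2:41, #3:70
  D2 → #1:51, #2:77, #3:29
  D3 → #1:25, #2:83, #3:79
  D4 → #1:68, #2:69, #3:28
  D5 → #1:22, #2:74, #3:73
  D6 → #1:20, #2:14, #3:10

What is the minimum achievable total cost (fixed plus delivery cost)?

Open {D6}: assign each demand point to its cheapest open site.
  #1→D6 20, #2→D6 14, #3→D6 10
  delivery cost 44, fixed 8 → total 52.
Compare {D2, D6}: delivery cost 44 + fixed 14 = 58.
Compare {D3, D6}: delivery cost 44 + fixed 14 = 58.
Compare {D1, D6}: delivery cost 44 + fixed 16 = 60.
All other subsets cost ≥ 58. Minimum total cost: 52.

52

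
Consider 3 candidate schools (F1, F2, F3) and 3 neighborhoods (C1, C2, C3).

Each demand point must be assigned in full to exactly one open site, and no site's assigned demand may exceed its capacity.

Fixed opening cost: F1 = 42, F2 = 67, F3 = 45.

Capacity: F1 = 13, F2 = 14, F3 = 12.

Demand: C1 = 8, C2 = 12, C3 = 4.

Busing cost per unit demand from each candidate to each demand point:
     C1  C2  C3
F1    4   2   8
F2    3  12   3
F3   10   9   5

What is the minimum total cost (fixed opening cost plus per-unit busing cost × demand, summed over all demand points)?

169

Open {F1, F2}; cheapest assignment that respects the capacities:
  F1 (cap 13, load 12): C2 — cost 12×2 = 24
  F2 (cap 14, load 12): C1, C3 — cost 8×3 + 4×3 = 36
  Shipping 60, fixed 109 → total 169.
  Any other capacity-feasible assignment to {F1, F2} ships for at least 60.
Compare {F1, F3}: its best feasible assignment gives total 211.
Compare {F1, F2, F3}: its best feasible assignment gives total 214.
Every other set of open sites that can feasibly serve all demand totals ≥ 211 even under its best assignment. Minimum: 169.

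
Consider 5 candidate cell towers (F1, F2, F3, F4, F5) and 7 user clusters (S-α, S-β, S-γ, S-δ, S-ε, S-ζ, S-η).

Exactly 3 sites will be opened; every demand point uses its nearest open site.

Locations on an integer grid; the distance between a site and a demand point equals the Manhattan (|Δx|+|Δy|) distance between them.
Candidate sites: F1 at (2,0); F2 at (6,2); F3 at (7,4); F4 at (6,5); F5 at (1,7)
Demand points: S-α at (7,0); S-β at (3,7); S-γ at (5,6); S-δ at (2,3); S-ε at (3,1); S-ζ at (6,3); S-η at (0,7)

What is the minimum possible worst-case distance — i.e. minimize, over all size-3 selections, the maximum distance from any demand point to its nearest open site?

Open {F1, F3, F5}.
  Farthest demand point is S-α at distance 4 (to F3); all others are ≤ 4.
With {F1, F2, F5} the worst case is 5.
With {F1, F4, F5} the worst case is 5.
No size-3 selection achieves below 4.

4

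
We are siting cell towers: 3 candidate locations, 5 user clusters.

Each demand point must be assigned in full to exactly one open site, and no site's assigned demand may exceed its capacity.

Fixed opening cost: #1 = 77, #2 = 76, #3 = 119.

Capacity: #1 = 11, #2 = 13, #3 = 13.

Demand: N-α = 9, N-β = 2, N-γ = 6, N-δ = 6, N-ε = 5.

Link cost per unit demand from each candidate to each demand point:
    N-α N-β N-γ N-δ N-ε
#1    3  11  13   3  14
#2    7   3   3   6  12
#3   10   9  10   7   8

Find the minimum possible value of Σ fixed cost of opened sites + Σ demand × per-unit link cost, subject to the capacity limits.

405

Open {#1, #2, #3}; cheapest assignment that respects the capacities:
  #1 (cap 11, load 9): N-α — cost 9×3 = 27
  #2 (cap 13, load 8): N-β, N-γ — cost 2×3 + 6×3 = 24
  #3 (cap 13, load 11): N-δ, N-ε — cost 6×7 + 5×8 = 82
  Shipping 133, fixed 272 → total 405.
  Any other capacity-feasible assignment to {#1, #2, #3} ships for at least 133.
Total demand is 28 and no other set of sites has combined capacity ≥ 28, so {#1, #2, #3} is the only feasible choice of open sites. Minimum: 405.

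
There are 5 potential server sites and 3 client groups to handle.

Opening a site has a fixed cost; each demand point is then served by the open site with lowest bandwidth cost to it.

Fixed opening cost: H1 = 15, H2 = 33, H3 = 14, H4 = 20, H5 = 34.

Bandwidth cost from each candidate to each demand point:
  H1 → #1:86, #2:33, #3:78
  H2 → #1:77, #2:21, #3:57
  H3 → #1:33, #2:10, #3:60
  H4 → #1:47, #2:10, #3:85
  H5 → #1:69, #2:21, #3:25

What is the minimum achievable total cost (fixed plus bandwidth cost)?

Open {H3, H5}: assign each demand point to its cheapest open site.
  #1→H3 33, #2→H3 10, #3→H5 25
  bandwidth cost 68, fixed 48 → total 116.
Compare {H3}: bandwidth cost 103 + fixed 14 = 117.
Compare {H1, H3, H5}: bandwidth cost 68 + fixed 63 = 131.
Compare {H1, H3}: bandwidth cost 103 + fixed 29 = 132.
All other subsets cost ≥ 117. Minimum total cost: 116.

116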